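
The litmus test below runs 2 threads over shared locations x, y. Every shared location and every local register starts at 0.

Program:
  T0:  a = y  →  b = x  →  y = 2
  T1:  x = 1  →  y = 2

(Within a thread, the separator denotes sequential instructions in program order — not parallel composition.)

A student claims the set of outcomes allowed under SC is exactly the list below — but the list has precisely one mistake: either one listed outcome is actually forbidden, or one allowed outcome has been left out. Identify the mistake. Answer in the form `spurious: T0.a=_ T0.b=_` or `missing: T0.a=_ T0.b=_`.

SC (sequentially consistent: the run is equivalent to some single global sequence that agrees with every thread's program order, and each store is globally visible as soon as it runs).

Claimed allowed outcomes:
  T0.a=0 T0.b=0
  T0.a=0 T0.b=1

outcome vector order: (T0.a,T0.b)
SC: 3 outcomes — {0/0 0/1 2/1}
SC∖claimed = {2/1}

missing: T0.a=2 T0.b=1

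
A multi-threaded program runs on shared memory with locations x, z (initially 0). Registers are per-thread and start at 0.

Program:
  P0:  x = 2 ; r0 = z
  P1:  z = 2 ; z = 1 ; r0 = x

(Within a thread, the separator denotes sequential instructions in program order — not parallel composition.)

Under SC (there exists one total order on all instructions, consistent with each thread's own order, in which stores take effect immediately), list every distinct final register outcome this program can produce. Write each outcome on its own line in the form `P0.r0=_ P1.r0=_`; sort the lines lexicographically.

outcome vector order: (P0.r0,P1.r0)
|SC outcomes| = 4

P0.r0=0 P1.r0=2
P0.r0=1 P1.r0=0
P0.r0=1 P1.r0=2
P0.r0=2 P1.r0=2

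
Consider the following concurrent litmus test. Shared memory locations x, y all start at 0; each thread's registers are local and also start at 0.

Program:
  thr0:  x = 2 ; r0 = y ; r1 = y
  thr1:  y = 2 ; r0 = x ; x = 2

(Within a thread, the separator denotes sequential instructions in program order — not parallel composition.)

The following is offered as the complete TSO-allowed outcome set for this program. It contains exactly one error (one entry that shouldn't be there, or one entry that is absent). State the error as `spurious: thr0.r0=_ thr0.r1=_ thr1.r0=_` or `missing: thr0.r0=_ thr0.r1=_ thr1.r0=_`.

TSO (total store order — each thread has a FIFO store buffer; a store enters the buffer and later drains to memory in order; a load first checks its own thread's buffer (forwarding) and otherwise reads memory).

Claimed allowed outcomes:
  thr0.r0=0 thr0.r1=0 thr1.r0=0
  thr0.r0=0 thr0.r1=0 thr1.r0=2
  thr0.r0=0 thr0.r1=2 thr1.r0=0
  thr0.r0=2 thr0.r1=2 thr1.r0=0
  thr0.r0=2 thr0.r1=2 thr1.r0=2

missing: thr0.r0=0 thr0.r1=2 thr1.r0=2

outcome vector order: (thr0.r0,thr0.r1,thr1.r0)
TSO (6): 000; 002; 020; 022; 220; 222
TSO∖claimed = {022}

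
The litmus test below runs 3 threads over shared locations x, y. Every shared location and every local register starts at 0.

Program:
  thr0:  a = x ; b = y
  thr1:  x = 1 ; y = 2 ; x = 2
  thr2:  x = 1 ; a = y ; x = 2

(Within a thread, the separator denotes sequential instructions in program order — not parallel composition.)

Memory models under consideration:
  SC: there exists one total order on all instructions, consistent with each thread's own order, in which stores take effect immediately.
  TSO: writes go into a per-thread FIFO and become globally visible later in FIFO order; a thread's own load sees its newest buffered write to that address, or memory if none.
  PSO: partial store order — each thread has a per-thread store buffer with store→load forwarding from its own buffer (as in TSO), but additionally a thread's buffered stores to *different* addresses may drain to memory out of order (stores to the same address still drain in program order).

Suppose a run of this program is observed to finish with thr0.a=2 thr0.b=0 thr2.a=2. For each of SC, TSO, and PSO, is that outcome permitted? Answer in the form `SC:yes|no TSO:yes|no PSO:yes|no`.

outcome vector order: (thr0.a,thr0.b,thr2.a)
[SC] allowed = {000, 002, 020, 022, 100, 102, 120, 122, 200, 220, 222}
[TSO] allowed = {000, 002, 020, 022, 100, 102, 120, 122, 200, 220, 222}
[PSO] allowed = {000, 002, 020, 022, 100, 102, 120, 122, 200, 202, 220, 222}
target 202 ∈ {PSO}

SC:no TSO:no PSO:yes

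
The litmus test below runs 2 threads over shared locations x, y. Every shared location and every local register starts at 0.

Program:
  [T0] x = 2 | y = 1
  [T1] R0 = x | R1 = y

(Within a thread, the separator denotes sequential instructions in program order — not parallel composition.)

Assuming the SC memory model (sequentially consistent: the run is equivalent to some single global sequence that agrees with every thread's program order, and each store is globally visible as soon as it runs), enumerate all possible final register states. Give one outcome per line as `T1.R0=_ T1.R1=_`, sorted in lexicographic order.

outcome vector order: (T1.R0,T1.R1)
|SC outcomes| = 4

T1.R0=0 T1.R1=0
T1.R0=0 T1.R1=1
T1.R0=2 T1.R1=0
T1.R0=2 T1.R1=1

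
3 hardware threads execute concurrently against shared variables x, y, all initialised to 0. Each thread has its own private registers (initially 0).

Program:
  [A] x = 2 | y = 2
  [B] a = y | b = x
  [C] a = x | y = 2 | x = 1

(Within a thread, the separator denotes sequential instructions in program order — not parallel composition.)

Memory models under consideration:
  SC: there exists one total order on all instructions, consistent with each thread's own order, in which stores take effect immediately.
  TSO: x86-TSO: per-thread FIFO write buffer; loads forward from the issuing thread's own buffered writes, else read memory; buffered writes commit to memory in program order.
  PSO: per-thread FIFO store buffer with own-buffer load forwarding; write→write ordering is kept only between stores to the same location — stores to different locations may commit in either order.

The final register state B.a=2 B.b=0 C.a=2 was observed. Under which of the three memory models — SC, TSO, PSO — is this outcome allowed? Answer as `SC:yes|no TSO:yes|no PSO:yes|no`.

SC:no TSO:no PSO:yes

outcome vector order: (B.a,B.b,C.a)
SC: 11 outcomes — {000 002 010 012 020 022 200 210 212 220 222}
TSO: 11 outcomes — {000 002 010 012 020 022 200 210 212 220 222}
PSO: 12 outcomes — {000 002 010 012 020 022 200 202 210 212 220 222}
target 202 ∈ {PSO}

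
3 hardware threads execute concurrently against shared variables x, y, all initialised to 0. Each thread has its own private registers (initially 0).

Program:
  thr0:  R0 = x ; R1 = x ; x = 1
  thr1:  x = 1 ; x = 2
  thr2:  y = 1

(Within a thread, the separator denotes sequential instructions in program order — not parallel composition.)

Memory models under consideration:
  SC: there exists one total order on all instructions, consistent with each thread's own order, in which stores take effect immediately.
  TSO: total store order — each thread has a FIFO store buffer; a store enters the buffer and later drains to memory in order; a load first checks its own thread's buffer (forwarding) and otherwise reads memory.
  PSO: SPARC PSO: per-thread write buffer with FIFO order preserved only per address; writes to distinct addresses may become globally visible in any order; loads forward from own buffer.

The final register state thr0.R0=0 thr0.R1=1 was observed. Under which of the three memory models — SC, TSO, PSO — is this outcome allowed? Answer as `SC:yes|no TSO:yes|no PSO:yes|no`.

SC:yes TSO:yes PSO:yes

outcome vector order: (thr0.R0,thr0.R1)
SC (6): <0 0> <0 1> <0 2> <1 1> <1 2> <2 2>
TSO (6): <0 0> <0 1> <0 2> <1 1> <1 2> <2 2>
PSO (6): <0 0> <0 1> <0 2> <1 1> <1 2> <2 2>
target <0 1> ∈ {SC,TSO,PSO}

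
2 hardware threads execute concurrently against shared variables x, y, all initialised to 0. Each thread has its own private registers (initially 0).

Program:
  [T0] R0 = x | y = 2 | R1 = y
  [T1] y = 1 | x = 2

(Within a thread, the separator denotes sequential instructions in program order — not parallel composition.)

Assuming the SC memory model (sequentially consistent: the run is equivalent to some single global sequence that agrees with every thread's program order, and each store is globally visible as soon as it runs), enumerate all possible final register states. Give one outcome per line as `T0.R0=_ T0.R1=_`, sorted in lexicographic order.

outcome vector order: (T0.R0,T0.R1)
|SC outcomes| = 3

T0.R0=0 T0.R1=1
T0.R0=0 T0.R1=2
T0.R0=2 T0.R1=2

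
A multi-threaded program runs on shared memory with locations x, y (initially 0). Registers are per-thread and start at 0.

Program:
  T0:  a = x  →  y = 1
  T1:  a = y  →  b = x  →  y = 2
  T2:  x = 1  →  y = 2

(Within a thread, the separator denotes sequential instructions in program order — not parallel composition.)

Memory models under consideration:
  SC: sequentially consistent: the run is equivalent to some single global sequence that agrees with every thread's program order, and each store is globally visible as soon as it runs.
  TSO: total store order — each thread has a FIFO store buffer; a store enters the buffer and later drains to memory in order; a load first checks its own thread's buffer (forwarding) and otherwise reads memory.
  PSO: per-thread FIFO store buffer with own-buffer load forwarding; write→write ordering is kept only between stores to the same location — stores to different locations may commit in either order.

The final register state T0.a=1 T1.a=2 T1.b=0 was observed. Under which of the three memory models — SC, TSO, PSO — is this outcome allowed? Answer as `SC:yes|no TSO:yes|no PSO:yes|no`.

SC:no TSO:no PSO:yes

outcome vector order: (T0.a,T1.a,T1.b)
[SC] allowed = {<0 0 0>, <0 0 1>, <0 1 0>, <0 1 1>, <0 2 1>, <1 0 0>, <1 0 1>, <1 1 1>, <1 2 1>}
[TSO] allowed = {<0 0 0>, <0 0 1>, <0 1 0>, <0 1 1>, <0 2 1>, <1 0 0>, <1 0 1>, <1 1 1>, <1 2 1>}
[PSO] allowed = {<0 0 0>, <0 0 1>, <0 1 0>, <0 1 1>, <0 2 0>, <0 2 1>, <1 0 0>, <1 0 1>, <1 1 1>, <1 2 0>, <1 2 1>}
target <1 2 0> ∈ {PSO}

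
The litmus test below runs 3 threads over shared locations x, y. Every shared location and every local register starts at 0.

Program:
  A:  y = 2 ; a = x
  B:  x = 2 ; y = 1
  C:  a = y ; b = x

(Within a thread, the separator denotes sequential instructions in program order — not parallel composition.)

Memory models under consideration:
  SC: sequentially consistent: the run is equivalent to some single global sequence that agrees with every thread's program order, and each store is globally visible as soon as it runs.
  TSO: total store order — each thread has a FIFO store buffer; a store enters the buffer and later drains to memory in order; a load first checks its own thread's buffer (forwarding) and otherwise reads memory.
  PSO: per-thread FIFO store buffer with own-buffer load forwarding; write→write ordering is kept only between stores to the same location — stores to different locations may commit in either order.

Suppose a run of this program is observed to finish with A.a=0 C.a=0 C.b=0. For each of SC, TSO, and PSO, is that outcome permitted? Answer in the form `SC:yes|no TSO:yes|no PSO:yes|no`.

outcome vector order: (A.a,C.a,C.b)
SC: 10 outcomes — {000; 002; 012; 020; 022; 200; 202; 212; 220; 222}
TSO: 10 outcomes — {000; 002; 012; 020; 022; 200; 202; 212; 220; 222}
PSO: 12 outcomes — {000; 002; 010; 012; 020; 022; 200; 202; 210; 212; 220; 222}
target 000 ∈ {SC,TSO,PSO}

SC:yes TSO:yes PSO:yes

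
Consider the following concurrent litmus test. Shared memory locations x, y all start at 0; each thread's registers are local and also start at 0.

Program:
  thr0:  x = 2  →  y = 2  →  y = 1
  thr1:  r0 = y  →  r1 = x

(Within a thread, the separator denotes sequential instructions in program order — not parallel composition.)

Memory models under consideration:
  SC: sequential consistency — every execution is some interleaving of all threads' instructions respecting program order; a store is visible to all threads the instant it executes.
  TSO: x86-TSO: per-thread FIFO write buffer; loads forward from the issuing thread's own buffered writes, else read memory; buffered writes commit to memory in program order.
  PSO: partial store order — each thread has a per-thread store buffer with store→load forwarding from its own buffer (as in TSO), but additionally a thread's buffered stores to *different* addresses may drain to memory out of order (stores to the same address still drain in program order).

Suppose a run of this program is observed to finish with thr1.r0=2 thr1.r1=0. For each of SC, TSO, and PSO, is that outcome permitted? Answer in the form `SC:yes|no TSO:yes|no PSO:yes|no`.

SC:no TSO:no PSO:yes

outcome vector order: (thr1.r0,thr1.r1)
SC: 4 outcomes — {(0,0) (0,2) (1,2) (2,2)}
TSO: 4 outcomes — {(0,0) (0,2) (1,2) (2,2)}
PSO: 6 outcomes — {(0,0) (0,2) (1,0) (1,2) (2,0) (2,2)}
target (2,0) ∈ {PSO}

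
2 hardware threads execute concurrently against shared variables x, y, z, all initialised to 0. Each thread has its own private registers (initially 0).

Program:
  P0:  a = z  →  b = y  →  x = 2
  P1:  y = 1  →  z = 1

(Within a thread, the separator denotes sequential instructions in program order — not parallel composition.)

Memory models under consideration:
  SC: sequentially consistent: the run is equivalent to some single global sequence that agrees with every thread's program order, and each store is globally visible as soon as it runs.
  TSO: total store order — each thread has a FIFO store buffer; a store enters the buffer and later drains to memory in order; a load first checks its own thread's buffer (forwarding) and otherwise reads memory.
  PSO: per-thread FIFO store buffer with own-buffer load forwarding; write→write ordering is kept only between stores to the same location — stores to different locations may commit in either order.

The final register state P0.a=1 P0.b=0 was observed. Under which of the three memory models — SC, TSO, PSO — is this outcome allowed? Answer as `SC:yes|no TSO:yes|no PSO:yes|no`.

outcome vector order: (P0.a,P0.b)
under SC → <0 0> <0 1> <1 1>
under TSO → <0 0> <0 1> <1 1>
under PSO → <0 0> <0 1> <1 0> <1 1>
target <1 0> ∈ {PSO}

SC:no TSO:no PSO:yes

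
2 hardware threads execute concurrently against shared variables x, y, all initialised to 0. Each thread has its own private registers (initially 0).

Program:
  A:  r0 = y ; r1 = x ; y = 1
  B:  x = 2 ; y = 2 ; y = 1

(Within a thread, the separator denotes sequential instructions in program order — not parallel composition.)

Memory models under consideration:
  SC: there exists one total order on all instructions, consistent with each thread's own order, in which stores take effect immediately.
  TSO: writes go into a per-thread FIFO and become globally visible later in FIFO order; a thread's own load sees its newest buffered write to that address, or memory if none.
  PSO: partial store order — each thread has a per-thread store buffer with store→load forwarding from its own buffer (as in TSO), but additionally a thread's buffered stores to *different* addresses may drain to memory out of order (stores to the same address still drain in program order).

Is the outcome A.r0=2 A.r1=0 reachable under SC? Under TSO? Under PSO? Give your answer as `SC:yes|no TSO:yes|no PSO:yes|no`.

SC:no TSO:no PSO:yes

outcome vector order: (A.r0,A.r1)
[SC] allowed = {00; 02; 12; 22}
[TSO] allowed = {00; 02; 12; 22}
[PSO] allowed = {00; 02; 10; 12; 20; 22}
target 20 ∈ {PSO}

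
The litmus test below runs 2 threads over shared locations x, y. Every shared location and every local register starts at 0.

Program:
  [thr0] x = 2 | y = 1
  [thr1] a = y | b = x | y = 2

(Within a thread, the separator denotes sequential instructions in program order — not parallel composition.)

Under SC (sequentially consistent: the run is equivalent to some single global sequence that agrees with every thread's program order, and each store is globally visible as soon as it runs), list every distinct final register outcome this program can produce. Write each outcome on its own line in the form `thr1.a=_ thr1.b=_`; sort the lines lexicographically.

outcome vector order: (thr1.a,thr1.b)
|SC outcomes| = 3

thr1.a=0 thr1.b=0
thr1.a=0 thr1.b=2
thr1.a=1 thr1.b=2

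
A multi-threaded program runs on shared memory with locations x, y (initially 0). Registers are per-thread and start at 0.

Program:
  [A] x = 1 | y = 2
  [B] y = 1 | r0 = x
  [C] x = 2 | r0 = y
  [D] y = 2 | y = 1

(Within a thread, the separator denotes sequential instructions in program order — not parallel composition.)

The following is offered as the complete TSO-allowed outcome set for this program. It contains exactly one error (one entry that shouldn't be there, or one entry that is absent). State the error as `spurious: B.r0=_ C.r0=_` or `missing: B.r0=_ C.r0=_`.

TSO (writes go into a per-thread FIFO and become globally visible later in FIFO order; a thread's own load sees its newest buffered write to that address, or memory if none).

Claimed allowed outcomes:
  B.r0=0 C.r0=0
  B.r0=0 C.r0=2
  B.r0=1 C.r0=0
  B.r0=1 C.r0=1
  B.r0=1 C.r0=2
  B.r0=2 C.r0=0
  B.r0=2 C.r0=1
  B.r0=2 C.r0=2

outcome vector order: (B.r0,C.r0)
under TSO → 00 01 02 10 11 12 20 21 22
TSO∖claimed = {01}

missing: B.r0=0 C.r0=1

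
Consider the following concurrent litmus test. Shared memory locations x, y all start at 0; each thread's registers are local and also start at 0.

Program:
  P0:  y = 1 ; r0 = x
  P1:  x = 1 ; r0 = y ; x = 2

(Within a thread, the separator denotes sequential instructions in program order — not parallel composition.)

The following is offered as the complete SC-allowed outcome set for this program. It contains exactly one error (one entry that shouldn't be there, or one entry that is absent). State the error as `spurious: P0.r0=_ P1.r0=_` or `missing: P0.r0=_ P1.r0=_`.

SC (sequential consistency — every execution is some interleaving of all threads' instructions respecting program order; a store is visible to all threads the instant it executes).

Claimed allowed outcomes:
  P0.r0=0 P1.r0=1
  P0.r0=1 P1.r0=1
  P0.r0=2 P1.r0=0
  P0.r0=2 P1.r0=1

outcome vector order: (P0.r0,P1.r0)
[SC] allowed = {0/1; 1/0; 1/1; 2/0; 2/1}
SC∖claimed = {1/0}

missing: P0.r0=1 P1.r0=0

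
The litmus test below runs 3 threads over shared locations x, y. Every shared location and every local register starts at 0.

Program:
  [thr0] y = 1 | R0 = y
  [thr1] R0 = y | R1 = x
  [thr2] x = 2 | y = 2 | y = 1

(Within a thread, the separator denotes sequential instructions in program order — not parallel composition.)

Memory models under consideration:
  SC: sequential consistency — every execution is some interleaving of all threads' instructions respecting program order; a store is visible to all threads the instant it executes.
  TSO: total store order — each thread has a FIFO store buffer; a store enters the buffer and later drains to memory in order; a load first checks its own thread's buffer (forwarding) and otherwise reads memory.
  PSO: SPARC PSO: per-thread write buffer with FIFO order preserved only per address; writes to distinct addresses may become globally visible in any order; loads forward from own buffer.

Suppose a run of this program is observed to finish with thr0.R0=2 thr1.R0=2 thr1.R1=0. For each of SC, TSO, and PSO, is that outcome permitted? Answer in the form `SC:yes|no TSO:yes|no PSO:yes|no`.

SC:no TSO:no PSO:yes

outcome vector order: (thr0.R0,thr1.R0,thr1.R1)
SC (10): (1,0,0); (1,0,2); (1,1,0); (1,1,2); (1,2,2); (2,0,0); (2,0,2); (2,1,0); (2,1,2); (2,2,2)
TSO (10): (1,0,0); (1,0,2); (1,1,0); (1,1,2); (1,2,2); (2,0,0); (2,0,2); (2,1,0); (2,1,2); (2,2,2)
PSO (12): (1,0,0); (1,0,2); (1,1,0); (1,1,2); (1,2,0); (1,2,2); (2,0,0); (2,0,2); (2,1,0); (2,1,2); (2,2,0); (2,2,2)
target (2,2,0) ∈ {PSO}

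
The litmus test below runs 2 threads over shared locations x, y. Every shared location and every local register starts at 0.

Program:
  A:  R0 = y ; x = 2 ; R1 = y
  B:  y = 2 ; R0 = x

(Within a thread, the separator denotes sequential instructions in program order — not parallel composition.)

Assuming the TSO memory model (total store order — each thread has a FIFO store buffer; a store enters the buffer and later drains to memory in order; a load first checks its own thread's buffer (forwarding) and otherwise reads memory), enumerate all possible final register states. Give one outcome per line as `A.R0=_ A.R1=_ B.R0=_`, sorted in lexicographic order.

outcome vector order: (A.R0,A.R1,B.R0)
|TSO outcomes| = 6

A.R0=0 A.R1=0 B.R0=0
A.R0=0 A.R1=0 B.R0=2
A.R0=0 A.R1=2 B.R0=0
A.R0=0 A.R1=2 B.R0=2
A.R0=2 A.R1=2 B.R0=0
A.R0=2 A.R1=2 B.R0=2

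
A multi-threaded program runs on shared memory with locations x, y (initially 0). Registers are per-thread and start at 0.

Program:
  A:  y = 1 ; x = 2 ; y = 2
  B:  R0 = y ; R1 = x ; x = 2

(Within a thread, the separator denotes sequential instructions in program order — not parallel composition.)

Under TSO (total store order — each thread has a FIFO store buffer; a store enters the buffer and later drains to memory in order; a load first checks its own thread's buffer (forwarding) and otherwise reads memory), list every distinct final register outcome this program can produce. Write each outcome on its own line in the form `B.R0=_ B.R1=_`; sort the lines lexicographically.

B.R0=0 B.R1=0
B.R0=0 B.R1=2
B.R0=1 B.R1=0
B.R0=1 B.R1=2
B.R0=2 B.R1=2

outcome vector order: (B.R0,B.R1)
|TSO outcomes| = 5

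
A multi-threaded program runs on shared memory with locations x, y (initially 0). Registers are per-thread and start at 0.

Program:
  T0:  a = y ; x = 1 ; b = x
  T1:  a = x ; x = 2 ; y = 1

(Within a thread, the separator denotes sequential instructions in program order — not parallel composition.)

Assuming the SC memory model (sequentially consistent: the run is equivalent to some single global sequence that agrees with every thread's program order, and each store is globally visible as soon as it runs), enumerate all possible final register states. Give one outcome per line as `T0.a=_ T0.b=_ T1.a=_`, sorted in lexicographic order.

T0.a=0 T0.b=1 T1.a=0
T0.a=0 T0.b=1 T1.a=1
T0.a=0 T0.b=2 T1.a=0
T0.a=0 T0.b=2 T1.a=1
T0.a=1 T0.b=1 T1.a=0

outcome vector order: (T0.a,T0.b,T1.a)
|SC outcomes| = 5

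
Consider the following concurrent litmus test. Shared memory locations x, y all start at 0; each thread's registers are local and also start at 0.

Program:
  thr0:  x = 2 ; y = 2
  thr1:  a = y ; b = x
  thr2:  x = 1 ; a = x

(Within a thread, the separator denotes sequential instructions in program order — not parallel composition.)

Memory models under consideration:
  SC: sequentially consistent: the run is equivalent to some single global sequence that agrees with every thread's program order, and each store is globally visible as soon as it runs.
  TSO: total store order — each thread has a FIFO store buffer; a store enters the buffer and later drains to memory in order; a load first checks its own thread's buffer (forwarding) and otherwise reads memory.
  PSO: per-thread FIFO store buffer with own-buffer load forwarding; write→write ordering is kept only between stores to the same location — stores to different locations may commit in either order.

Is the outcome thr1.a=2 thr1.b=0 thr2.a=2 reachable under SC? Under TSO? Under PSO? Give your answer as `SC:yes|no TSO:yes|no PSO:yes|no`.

SC:no TSO:no PSO:yes

outcome vector order: (thr1.a,thr1.b,thr2.a)
SC (9): 001, 002, 011, 012, 021, 022, 211, 221, 222
TSO (9): 001, 002, 011, 012, 021, 022, 211, 221, 222
PSO (12): 001, 002, 011, 012, 021, 022, 201, 202, 211, 212, 221, 222
target 202 ∈ {PSO}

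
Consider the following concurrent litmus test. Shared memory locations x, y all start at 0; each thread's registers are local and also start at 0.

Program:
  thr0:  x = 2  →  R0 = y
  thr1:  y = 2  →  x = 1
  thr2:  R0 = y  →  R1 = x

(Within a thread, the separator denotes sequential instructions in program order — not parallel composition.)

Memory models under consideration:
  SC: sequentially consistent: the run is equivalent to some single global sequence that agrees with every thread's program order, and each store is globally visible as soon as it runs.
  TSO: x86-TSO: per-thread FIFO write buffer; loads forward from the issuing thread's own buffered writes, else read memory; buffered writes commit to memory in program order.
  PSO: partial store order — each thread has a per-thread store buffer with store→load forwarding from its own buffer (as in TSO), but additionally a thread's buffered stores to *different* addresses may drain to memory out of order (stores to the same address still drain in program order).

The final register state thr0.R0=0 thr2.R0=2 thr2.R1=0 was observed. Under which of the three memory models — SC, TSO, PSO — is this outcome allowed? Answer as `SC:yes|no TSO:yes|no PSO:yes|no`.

SC:no TSO:yes PSO:yes

outcome vector order: (thr0.R0,thr2.R0,thr2.R1)
[SC] allowed = {000, 001, 002, 021, 022, 200, 201, 202, 220, 221, 222}
[TSO] allowed = {000, 001, 002, 020, 021, 022, 200, 201, 202, 220, 221, 222}
[PSO] allowed = {000, 001, 002, 020, 021, 022, 200, 201, 202, 220, 221, 222}
target 020 ∈ {TSO,PSO}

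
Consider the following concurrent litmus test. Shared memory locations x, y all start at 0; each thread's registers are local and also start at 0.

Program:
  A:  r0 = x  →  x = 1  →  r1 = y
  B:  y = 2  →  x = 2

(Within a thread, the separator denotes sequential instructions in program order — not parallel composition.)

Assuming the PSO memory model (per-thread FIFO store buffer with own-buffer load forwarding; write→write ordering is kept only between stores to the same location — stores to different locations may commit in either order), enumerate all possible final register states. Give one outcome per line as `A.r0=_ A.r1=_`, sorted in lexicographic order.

outcome vector order: (A.r0,A.r1)
|PSO outcomes| = 4

A.r0=0 A.r1=0
A.r0=0 A.r1=2
A.r0=2 A.r1=0
A.r0=2 A.r1=2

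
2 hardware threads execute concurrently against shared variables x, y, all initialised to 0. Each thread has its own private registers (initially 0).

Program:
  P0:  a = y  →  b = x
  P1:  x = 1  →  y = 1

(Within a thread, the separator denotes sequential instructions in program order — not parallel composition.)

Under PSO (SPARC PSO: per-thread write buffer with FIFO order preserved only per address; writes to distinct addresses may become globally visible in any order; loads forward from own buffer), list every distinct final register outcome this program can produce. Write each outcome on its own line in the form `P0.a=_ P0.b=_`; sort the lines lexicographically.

outcome vector order: (P0.a,P0.b)
|PSO outcomes| = 4

P0.a=0 P0.b=0
P0.a=0 P0.b=1
P0.a=1 P0.b=0
P0.a=1 P0.b=1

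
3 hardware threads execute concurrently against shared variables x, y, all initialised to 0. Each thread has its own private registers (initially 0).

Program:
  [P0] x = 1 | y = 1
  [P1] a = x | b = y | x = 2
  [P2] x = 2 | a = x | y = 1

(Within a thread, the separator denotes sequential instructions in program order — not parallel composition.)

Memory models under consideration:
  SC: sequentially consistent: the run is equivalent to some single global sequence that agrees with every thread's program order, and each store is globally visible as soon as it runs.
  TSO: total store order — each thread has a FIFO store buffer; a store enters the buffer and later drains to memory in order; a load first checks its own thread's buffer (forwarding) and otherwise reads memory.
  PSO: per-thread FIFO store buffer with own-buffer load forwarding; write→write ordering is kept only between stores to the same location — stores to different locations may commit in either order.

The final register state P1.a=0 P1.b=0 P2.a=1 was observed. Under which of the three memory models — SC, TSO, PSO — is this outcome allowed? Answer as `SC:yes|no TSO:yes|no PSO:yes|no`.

SC:yes TSO:yes PSO:yes

outcome vector order: (P1.a,P1.b,P2.a)
[SC] allowed = {<0 0 1>, <0 0 2>, <0 1 1>, <0 1 2>, <1 0 1>, <1 0 2>, <1 1 1>, <1 1 2>, <2 0 1>, <2 0 2>, <2 1 1>, <2 1 2>}
[TSO] allowed = {<0 0 1>, <0 0 2>, <0 1 1>, <0 1 2>, <1 0 1>, <1 0 2>, <1 1 1>, <1 1 2>, <2 0 1>, <2 0 2>, <2 1 1>, <2 1 2>}
[PSO] allowed = {<0 0 1>, <0 0 2>, <0 1 1>, <0 1 2>, <1 0 1>, <1 0 2>, <1 1 1>, <1 1 2>, <2 0 1>, <2 0 2>, <2 1 1>, <2 1 2>}
target <0 0 1> ∈ {SC,TSO,PSO}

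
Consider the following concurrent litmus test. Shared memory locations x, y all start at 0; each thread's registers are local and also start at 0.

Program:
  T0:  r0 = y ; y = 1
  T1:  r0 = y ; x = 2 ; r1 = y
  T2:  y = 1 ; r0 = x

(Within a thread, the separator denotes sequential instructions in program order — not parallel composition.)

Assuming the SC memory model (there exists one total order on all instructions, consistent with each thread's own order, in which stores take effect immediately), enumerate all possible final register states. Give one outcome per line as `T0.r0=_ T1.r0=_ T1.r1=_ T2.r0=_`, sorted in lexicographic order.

outcome vector order: (T0.r0,T1.r0,T1.r1,T2.r0)
|SC outcomes| = 10

T0.r0=0 T1.r0=0 T1.r1=0 T2.r0=2
T0.r0=0 T1.r0=0 T1.r1=1 T2.r0=0
T0.r0=0 T1.r0=0 T1.r1=1 T2.r0=2
T0.r0=0 T1.r0=1 T1.r1=1 T2.r0=0
T0.r0=0 T1.r0=1 T1.r1=1 T2.r0=2
T0.r0=1 T1.r0=0 T1.r1=0 T2.r0=2
T0.r0=1 T1.r0=0 T1.r1=1 T2.r0=0
T0.r0=1 T1.r0=0 T1.r1=1 T2.r0=2
T0.r0=1 T1.r0=1 T1.r1=1 T2.r0=0
T0.r0=1 T1.r0=1 T1.r1=1 T2.r0=2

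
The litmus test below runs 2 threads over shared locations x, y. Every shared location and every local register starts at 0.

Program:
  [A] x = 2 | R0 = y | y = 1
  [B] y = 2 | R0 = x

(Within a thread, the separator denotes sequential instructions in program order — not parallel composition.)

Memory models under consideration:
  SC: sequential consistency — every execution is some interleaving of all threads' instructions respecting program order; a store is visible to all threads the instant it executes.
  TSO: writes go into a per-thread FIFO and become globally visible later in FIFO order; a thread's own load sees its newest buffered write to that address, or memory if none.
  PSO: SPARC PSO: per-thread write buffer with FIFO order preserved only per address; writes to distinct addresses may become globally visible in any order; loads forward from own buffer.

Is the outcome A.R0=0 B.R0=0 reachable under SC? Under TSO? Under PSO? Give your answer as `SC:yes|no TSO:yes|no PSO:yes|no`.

outcome vector order: (A.R0,B.R0)
SC (3): <0 2>; <2 0>; <2 2>
TSO (4): <0 0>; <0 2>; <2 0>; <2 2>
PSO (4): <0 0>; <0 2>; <2 0>; <2 2>
target <0 0> ∈ {TSO,PSO}

SC:no TSO:yes PSO:yes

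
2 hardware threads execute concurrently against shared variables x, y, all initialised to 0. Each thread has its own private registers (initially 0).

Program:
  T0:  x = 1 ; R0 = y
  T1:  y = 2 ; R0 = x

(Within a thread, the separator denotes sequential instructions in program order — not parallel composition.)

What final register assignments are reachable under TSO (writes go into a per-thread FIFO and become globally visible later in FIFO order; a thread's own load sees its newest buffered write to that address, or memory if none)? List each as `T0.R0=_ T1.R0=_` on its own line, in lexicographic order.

outcome vector order: (T0.R0,T1.R0)
|TSO outcomes| = 4

T0.R0=0 T1.R0=0
T0.R0=0 T1.R0=1
T0.R0=2 T1.R0=0
T0.R0=2 T1.R0=1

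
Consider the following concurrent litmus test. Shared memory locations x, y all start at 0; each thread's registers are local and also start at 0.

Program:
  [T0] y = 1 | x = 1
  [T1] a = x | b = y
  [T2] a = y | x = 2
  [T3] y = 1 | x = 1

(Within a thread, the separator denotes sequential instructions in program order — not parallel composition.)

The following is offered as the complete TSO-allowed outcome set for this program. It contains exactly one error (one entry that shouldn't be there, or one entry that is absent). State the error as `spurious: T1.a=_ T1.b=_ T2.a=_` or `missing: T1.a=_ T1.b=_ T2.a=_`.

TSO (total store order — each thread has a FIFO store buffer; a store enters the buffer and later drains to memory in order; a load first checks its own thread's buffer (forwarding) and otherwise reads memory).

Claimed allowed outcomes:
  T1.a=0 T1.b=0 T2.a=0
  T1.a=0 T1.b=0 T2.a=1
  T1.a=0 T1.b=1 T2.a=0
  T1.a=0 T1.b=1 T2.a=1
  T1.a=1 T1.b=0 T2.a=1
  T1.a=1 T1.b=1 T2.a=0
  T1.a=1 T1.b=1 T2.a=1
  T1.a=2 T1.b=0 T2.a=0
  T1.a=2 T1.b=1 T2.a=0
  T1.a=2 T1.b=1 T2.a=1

spurious: T1.a=1 T1.b=0 T2.a=1

outcome vector order: (T1.a,T1.b,T2.a)
under TSO → (0,0,0); (0,0,1); (0,1,0); (0,1,1); (1,1,0); (1,1,1); (2,0,0); (2,1,0); (2,1,1)
claimed∖TSO = {(1,0,1)}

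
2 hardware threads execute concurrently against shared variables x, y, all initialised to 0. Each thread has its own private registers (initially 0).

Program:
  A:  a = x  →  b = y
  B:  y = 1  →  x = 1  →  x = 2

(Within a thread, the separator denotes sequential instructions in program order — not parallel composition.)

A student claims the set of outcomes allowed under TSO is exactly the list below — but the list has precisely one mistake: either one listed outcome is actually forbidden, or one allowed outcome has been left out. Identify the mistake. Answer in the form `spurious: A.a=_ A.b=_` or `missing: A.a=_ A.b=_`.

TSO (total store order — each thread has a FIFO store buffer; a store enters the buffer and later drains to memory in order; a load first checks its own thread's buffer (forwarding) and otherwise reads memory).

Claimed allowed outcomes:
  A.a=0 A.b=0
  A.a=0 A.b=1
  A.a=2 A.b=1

outcome vector order: (A.a,A.b)
[TSO] allowed = {<0 0>; <0 1>; <1 1>; <2 1>}
TSO∖claimed = {<1 1>}

missing: A.a=1 A.b=1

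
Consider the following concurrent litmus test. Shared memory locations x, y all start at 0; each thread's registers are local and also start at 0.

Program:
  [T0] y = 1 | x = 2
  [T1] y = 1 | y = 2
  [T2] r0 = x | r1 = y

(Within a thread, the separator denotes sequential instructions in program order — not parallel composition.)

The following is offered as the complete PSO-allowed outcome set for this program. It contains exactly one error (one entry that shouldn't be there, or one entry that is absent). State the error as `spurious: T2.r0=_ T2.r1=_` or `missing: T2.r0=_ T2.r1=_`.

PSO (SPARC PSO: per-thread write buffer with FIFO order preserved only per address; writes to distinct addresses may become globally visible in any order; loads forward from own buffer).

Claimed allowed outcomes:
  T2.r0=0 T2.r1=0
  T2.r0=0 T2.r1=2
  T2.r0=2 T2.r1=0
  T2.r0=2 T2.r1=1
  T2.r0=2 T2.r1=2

outcome vector order: (T2.r0,T2.r1)
PSO: 6 outcomes — {<0 0>, <0 1>, <0 2>, <2 0>, <2 1>, <2 2>}
PSO∖claimed = {<0 1>}

missing: T2.r0=0 T2.r1=1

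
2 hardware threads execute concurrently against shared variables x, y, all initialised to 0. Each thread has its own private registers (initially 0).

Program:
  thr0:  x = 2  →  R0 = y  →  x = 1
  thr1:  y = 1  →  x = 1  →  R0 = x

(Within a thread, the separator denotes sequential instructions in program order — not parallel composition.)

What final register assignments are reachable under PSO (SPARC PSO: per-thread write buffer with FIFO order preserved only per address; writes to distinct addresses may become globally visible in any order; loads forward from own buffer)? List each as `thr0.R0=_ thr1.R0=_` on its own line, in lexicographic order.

outcome vector order: (thr0.R0,thr1.R0)
|PSO outcomes| = 4

thr0.R0=0 thr1.R0=1
thr0.R0=0 thr1.R0=2
thr0.R0=1 thr1.R0=1
thr0.R0=1 thr1.R0=2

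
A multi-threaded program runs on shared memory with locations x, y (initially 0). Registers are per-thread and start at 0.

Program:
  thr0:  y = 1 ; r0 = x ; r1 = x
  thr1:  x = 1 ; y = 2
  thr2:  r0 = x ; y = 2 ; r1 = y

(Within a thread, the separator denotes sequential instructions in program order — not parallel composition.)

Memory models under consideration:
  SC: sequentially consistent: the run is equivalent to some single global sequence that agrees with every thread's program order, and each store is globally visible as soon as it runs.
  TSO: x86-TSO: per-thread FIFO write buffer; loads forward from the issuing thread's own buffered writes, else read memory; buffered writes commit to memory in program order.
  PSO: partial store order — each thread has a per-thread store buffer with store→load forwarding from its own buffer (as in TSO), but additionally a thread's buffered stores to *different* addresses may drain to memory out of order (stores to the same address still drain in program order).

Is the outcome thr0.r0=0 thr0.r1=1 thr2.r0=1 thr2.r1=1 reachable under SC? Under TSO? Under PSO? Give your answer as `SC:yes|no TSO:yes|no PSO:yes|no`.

SC:no TSO:yes PSO:yes

outcome vector order: (thr0.r0,thr0.r1,thr2.r0,thr2.r1)
SC (10): (0,0,0,1), (0,0,0,2), (0,0,1,2), (0,1,0,1), (0,1,0,2), (0,1,1,2), (1,1,0,1), (1,1,0,2), (1,1,1,1), (1,1,1,2)
TSO (12): (0,0,0,1), (0,0,0,2), (0,0,1,1), (0,0,1,2), (0,1,0,1), (0,1,0,2), (0,1,1,1), (0,1,1,2), (1,1,0,1), (1,1,0,2), (1,1,1,1), (1,1,1,2)
PSO (12): (0,0,0,1), (0,0,0,2), (0,0,1,1), (0,0,1,2), (0,1,0,1), (0,1,0,2), (0,1,1,1), (0,1,1,2), (1,1,0,1), (1,1,0,2), (1,1,1,1), (1,1,1,2)
target (0,1,1,1) ∈ {TSO,PSO}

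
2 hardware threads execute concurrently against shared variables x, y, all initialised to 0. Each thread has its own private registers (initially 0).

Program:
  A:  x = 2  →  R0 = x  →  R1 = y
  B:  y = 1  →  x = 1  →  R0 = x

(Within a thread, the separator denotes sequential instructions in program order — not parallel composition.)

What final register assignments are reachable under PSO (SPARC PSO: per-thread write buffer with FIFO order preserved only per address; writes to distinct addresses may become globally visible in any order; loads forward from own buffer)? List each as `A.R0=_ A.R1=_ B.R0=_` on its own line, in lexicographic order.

outcome vector order: (A.R0,A.R1,B.R0)
|PSO outcomes| = 6

A.R0=1 A.R1=0 B.R0=1
A.R0=1 A.R1=1 B.R0=1
A.R0=2 A.R1=0 B.R0=1
A.R0=2 A.R1=0 B.R0=2
A.R0=2 A.R1=1 B.R0=1
A.R0=2 A.R1=1 B.R0=2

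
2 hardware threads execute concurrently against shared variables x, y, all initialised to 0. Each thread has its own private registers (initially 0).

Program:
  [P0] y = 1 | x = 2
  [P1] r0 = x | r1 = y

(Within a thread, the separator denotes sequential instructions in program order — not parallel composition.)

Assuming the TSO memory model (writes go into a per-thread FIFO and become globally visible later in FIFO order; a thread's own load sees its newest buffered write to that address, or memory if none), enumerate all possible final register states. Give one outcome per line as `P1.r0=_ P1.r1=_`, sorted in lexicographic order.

P1.r0=0 P1.r1=0
P1.r0=0 P1.r1=1
P1.r0=2 P1.r1=1

outcome vector order: (P1.r0,P1.r1)
|TSO outcomes| = 3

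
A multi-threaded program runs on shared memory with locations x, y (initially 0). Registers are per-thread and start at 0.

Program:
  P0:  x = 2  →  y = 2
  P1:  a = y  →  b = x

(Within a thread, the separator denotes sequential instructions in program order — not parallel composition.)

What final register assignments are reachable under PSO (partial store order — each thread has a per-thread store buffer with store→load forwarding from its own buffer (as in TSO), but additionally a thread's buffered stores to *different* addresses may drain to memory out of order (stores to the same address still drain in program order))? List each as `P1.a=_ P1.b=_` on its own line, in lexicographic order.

P1.a=0 P1.b=0
P1.a=0 P1.b=2
P1.a=2 P1.b=0
P1.a=2 P1.b=2

outcome vector order: (P1.a,P1.b)
|PSO outcomes| = 4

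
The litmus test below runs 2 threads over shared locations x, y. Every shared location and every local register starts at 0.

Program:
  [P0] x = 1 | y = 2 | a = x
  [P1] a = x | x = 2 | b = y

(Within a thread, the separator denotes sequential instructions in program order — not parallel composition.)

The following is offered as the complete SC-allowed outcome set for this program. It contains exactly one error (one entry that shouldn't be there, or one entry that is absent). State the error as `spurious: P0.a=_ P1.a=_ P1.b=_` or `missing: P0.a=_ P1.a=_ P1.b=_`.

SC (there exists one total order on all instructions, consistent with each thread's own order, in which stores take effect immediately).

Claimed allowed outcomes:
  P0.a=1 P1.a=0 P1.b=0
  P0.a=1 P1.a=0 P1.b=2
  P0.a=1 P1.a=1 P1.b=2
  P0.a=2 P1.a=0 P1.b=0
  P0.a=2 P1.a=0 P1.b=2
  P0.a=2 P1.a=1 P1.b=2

outcome vector order: (P0.a,P1.a,P1.b)
under SC → <1 0 0> <1 0 2> <1 1 2> <2 0 0> <2 0 2> <2 1 0> <2 1 2>
SC∖claimed = {<2 1 0>}

missing: P0.a=2 P1.a=1 P1.b=0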